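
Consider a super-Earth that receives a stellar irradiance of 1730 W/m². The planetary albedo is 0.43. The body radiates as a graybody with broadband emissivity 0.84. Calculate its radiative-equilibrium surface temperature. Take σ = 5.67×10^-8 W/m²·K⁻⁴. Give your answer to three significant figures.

The planet absorbs (1−α)S over its disc πR² and re-emits over 4πR², so the mean absorbed flux is (1−0.43)·1730/4 = 246.5 W/m².
Equating to εσT⁴ with ε = 0.84: T = (246.5/0.84σ)^(1/4) = 268.2 K.

268 K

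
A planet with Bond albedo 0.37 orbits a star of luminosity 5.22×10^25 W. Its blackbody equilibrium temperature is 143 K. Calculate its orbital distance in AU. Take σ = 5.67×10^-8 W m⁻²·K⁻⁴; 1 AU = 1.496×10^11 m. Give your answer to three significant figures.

The flux needed for this T is 4σT⁴/(1−0.37) = 150.5 W m⁻².
Then d = [L/(4πS)]^(1/2) = 1.661×10^11 m, i.e. 1.110 AU.

1.11 AU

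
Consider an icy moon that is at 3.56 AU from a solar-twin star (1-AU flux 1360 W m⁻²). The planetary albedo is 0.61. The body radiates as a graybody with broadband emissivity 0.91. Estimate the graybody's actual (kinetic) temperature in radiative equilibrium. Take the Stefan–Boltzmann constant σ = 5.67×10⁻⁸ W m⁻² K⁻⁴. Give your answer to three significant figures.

119 K

Flux at the orbit: S = 1360/(3.56)² = 107.3 W m⁻².
The planet absorbs (1−α)S over its disc πR² and re-emits over 4πR², so the mean absorbed flux is (1−0.61)·107.3/4 = 10.46 W m⁻².
Radiative balance εσT⁴ = 10.46 gives T = [10.46/(0.91·σ)]^(1/4) = 119.3 K.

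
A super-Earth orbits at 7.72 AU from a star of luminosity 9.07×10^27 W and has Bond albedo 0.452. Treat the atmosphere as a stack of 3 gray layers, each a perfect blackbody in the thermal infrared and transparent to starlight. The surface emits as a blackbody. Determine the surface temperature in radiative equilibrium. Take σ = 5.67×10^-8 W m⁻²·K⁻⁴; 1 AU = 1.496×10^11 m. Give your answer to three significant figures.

269 K

d = 7.72 × 1.496×10^11 m = 1.155×10^12 m.
S = L/(4πd²) = 541.1 W m⁻².
OLR = S(1−α)/4 = 74.13 W m⁻²; the top layer radiates at T_e = 190.2 K.
With N = 3 opaque layers, T_s = (N+1)^(1/4)·T_e = 4^(1/4)·190.2 = 268.9 K.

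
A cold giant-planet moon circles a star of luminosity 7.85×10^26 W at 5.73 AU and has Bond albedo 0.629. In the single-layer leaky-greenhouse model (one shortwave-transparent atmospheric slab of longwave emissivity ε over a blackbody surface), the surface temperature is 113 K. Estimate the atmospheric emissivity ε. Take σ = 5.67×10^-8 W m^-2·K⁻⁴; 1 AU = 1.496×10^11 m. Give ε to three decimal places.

0.294

Orbital distance: d = 5.73 AU = 8.572×10^11 m.
Spreading L over a sphere of radius d: S = 7.85×10^26/(4π·8.57×10^11²) = 85.01 W m^-2.
First, T_e = [85.01·(1−0.629)/(4σ)]^(1/4) = 108.6 K.
Inverting T_s⁴ = 2T_e⁴/(2−ε): (T_e/T_s)⁴ = 0.8529, so ε = 2(1 − 0.8529) = 0.2942.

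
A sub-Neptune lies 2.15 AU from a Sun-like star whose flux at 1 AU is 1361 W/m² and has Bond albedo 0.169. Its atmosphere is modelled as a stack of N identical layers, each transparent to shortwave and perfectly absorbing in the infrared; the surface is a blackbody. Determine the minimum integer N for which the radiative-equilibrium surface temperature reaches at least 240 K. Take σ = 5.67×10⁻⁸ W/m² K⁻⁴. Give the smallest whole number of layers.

By the inverse-square law, S = 1361/2.15² = 294.4 W/m².
Top-of-atmosphere balance: σT_e⁴ = S(1−α)/4 = 61.17 W/m² → T_e = 181.2 K.
T_s = (N+1)^(1/4)·T_e ≥ 240 K requires N+1 ≥ (T_s/T_e)⁴ = (240/181.2)⁴ = 3.075.
The minimum whole number is N = 3.

3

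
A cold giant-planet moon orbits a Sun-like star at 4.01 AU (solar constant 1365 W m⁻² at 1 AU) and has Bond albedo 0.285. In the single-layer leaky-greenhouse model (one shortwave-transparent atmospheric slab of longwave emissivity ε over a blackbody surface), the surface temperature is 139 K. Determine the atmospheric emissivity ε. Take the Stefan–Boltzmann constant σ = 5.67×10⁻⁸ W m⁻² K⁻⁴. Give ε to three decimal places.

Irradiance scales as 1/d², so S = 1365 W m⁻² × (1/4.01)² = 84.89 W m⁻².
TOA balance gives T_e = 127.9 K.
Since (2−ε)/2 = (T_e/T_s)⁴ = 0.7169, ε = 0.5662.

0.566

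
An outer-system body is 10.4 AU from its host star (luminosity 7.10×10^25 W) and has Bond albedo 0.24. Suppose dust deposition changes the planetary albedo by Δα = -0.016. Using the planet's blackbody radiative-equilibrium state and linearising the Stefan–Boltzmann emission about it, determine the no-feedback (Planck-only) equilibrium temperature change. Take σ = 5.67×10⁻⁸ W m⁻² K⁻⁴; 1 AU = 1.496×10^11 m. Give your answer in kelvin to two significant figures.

0.28 K

Orbital distance: d = 10.4 AU = 1.556×10^12 m.
Spreading L over a sphere of radius d: S = 7.10×10^25/(4π·1.56×10^12²) = 2.334 W m⁻².
The baseline emission temperature is T_e = 52.88 K.
ΔF = −(S/4)Δα = −(2.334/4)×(-0.016) = 0.009336 W m⁻².
Planck response: λ_P = 4σT_e³ = 4·5.67×10⁻⁸·(52.88)³ = 0.03354 W m⁻²/K.
Hence the no-feedback warming is ΔF/(4σT_e³) = 0.278 K.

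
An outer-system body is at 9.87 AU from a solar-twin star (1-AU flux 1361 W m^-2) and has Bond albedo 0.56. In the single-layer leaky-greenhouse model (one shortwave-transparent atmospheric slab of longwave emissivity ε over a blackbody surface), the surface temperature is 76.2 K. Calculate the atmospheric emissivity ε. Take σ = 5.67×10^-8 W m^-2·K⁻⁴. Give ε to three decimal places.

0.392

Flux at the orbit: S = 1361/(9.87)² = 13.97 W m^-2.
TOA balance gives T_e = 72.15 K.
Inverting T_s⁴ = 2T_e⁴/(2−ε): (T_e/T_s)⁴ = 0.8039, so ε = 2(1 − 0.8039) = 0.3922.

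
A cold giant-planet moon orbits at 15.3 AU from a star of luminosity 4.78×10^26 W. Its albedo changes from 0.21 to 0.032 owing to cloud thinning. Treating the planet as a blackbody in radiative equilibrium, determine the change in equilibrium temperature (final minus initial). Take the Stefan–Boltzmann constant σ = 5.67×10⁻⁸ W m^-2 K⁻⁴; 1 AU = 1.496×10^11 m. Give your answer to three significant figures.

3.70 K

d = 15.3 × 1.496×10^11 m = 2.289×10^12 m.
S = L/(4πd²) = 7.261 W m^-2.
With α = 0.21, T₁ = 70.92 K.
After:  T₂ = [7.261·0.968/(4σ)]^(1/4) = 74.61 K.
ΔT = T₂ − T₁ = 3.696 K.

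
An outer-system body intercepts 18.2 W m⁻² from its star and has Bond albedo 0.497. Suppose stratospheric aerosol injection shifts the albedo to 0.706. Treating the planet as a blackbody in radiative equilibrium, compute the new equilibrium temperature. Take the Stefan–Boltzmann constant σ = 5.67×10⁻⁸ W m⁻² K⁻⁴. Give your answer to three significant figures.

69.7 K

T₂ = [S(1−α₂)/(4σ)]^(1/4) = [18.20·0.294/(4σ)]^(1/4) = 69.69 K.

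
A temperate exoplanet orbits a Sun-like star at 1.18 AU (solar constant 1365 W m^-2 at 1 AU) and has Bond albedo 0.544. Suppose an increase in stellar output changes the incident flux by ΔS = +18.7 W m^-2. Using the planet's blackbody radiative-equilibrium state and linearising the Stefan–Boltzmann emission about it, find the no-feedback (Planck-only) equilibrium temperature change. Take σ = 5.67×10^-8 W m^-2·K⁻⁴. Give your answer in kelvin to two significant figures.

Flux at the orbit: S = 1365/(1.18)² = 980.3 W m^-2.
Reference equilibrium: T_e = [S(1−α)/(4σ)]^(1/4) = 210.7 K.
TOA radiative forcing: ΔF = (1−α)ΔS/4 = 0.456·(+18.7)/4 = 2.132 W m^-2.
Linearising σT⁴ gives d(σT⁴)/dT = 4σT_e³ = 2.122 W m^-2 per K.
Hence the no-feedback warming is ΔF/(4σT_e³) = 1.00 K.

1.0 K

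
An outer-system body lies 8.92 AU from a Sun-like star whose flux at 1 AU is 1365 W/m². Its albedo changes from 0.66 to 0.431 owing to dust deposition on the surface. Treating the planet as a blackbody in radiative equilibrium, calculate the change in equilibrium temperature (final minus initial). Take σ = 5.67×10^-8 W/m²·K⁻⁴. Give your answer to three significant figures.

9.78 K

By the inverse-square law, S = 1365/8.92² = 17.16 W/m².
Initial: T₁ = [S(1−0.66)/(4σ)]^(1/4) = 71.21 K.
With α = 0.431, T₂ = 81.00 K.
ΔT = T₂ − T₁ = 9.784 K.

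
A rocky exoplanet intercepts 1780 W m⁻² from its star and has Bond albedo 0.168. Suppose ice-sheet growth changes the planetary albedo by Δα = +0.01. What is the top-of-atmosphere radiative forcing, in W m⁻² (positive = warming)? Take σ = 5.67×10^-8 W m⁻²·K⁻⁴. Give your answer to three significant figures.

The change in absorbed flux is Δ[S(1−α)/4] = −SΔα/4 = -4.450 W m⁻².

-4.45 W m⁻²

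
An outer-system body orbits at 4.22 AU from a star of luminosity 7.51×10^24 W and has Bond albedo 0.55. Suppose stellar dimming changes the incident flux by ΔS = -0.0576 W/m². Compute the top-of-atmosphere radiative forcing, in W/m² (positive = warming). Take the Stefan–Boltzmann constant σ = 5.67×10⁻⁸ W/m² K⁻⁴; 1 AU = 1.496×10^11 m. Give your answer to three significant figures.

-0.00648 W/m²

d = 4.22 × 1.496×10^11 m = 6.313×10^11 m.
Spreading L over a sphere of radius d: S = 7.51×10^24/(4π·6.31×10^11²) = 1.499 W/m².
TOA radiative forcing: ΔF = (1−α)ΔS/4 = 0.45·(-0.0576)/4 = -0.006480 W/m².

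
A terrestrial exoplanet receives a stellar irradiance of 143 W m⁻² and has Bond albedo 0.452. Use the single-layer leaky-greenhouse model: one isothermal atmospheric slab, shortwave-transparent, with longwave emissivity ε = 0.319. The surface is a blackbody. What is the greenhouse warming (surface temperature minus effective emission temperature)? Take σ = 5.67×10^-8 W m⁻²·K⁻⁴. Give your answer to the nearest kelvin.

6 K

The planet radiates to space at T_e = [S(1−α)/(4σ)]^(1/4) = 136.3 K.
For a single slab of emissivity ε, T_s⁴ = 2T_e⁴/(2−ε); thus T_s = 136.3·(1.19)^(1/4) = 142.4 K.
T_s − T_e = 142.4 − 136.3 = 6.053 K.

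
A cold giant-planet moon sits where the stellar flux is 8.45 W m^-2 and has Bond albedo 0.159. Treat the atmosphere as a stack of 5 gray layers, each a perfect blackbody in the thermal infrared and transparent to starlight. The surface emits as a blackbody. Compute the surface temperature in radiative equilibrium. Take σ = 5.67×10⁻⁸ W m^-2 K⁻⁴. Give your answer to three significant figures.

117 K

OLR = S(1−α)/4 = 1.777 W m^-2; the top layer radiates at T_e = 74.82 K.
With N = 5 opaque layers, T_s = (N+1)^(1/4)·T_e = 6^(1/4)·74.82 = 117.1 K.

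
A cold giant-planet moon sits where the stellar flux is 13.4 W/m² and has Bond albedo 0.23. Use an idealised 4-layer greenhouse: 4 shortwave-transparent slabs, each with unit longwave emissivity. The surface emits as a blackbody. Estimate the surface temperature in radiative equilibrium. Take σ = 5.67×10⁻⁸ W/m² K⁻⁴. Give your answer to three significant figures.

123 kelvin

The effective emission temperature is T_e = [S(1−α)/(4σ)]^¼ = 82.13 K.
With N = 4 opaque layers, T_s = (N+1)^(1/4)·T_e = 5^(1/4)·82.13 = 122.8 K.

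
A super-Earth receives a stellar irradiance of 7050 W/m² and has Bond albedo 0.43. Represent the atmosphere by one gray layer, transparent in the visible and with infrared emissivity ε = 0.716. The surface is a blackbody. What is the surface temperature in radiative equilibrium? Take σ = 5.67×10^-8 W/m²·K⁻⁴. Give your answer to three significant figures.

At the top of the atmosphere, σT_e⁴ = S(1−α)/4 = 1005 W/m², giving T_e = 364.8 K.
The surface balance (absorbed SW + ε·downward IR = σT_s⁴) with T_a⁴ = T_s⁴/2 reduces to T_s = T_e·[2/(2−ε)]^¼ = 407.6 K.

408 kelvin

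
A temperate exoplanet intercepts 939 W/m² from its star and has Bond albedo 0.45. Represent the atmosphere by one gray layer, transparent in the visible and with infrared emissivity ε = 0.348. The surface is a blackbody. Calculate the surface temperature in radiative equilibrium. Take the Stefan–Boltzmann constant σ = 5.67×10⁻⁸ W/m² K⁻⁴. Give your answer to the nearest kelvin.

229 kelvin

The planet radiates to space at T_e = [S(1−α)/(4σ)]^(1/4) = 218.4 K.
The surface balance (absorbed SW + ε·downward IR = σT_s⁴) with T_a⁴ = T_s⁴/2 reduces to T_s = T_e·[2/(2−ε)]^¼ = 229.1 K.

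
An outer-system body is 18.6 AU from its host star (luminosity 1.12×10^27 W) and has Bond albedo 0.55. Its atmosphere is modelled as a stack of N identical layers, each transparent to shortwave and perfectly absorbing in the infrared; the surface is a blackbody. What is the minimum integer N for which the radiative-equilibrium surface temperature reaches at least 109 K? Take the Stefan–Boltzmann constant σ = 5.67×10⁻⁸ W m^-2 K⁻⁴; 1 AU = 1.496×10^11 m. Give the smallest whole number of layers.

6

Orbital distance: d = 18.6 AU = 2.783×10^12 m.
Spreading L over a sphere of radius d: S = 1.12×10^27/(4π·2.78×10^12²) = 11.51 W m^-2.
OLR = S(1−α)/4 = 1.295 W m^-2; the top layer radiates at T_e = 69.13 K.
Need (N+1)T_e⁴ ≥ T_s⁴, i.e. N+1 ≥ (109/69.13)⁴ = 6.180.
Rounding up, N = 6.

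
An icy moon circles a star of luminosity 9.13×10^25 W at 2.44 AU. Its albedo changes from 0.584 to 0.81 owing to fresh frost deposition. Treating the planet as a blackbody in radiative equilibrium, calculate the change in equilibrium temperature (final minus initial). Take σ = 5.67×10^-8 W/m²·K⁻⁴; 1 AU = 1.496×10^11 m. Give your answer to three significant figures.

-17.8 K

Orbital distance: d = 2.44 AU = 3.650×10^11 m.
S = L/(4πd²) = 54.53 W/m².
Before: T₁ = [54.53·0.416/(4σ)]^(1/4) = 100.0 K.
After:  T₂ = [54.53·0.19/(4σ)]^(1/4) = 82.21 K.
ΔT = T₂ − T₁ = -17.79 K.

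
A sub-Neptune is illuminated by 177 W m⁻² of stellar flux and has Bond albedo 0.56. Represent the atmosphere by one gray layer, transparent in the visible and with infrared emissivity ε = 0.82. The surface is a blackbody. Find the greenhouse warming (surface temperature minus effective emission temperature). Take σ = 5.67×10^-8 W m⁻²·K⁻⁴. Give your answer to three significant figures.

19.2 K

Effective emission temperature (TOA balance): σT_e⁴ = S(1−α)/4 = 19.47 W m⁻² → T_e = 136.1 K.
Surface balance with a leaky layer gives σT_s⁴ = σT_e⁴·2/(2−ε), so T_s = T_e·[2/(2−0.82)]^(1/4) = 155.3 K.
The atmosphere warms the surface by 19.19 K.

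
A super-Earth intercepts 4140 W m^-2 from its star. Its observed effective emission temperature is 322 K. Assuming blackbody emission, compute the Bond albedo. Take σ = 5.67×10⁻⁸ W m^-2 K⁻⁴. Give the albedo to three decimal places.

Rearranging the radiative balance, α = 1 − 4σT⁴/S.
σT⁴ = 609.5 W m^-2, so 4σT⁴ = 2438 W m^-2.
1−α = 2438/4140 = 0.5889, so α = 0.4111.

0.411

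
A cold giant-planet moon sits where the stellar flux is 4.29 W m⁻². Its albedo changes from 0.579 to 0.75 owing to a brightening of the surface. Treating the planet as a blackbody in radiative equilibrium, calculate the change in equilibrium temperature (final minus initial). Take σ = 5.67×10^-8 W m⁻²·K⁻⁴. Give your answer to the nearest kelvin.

-6 K

With α = 0.579, T₁ = 53.12 K.
With α = 0.75, T₂ = 46.63 K.
Change: 46.63 − 53.12 = -6.489 K.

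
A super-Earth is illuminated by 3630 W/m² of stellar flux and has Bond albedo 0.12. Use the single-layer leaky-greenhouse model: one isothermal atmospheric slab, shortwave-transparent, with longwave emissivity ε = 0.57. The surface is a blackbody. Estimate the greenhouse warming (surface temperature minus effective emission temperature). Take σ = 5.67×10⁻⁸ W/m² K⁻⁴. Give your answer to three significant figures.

Effective emission temperature (TOA balance): σT_e⁴ = S(1−α)/4 = 798.6 W/m² → T_e = 344.5 K.
The surface balance (absorbed SW + ε·downward IR = σT_s⁴) with T_a⁴ = T_s⁴/2 reduces to T_s = T_e·[2/(2−ε)]^¼ = 374.6 K.
The atmosphere warms the surface by 30.14 K.

30.1 K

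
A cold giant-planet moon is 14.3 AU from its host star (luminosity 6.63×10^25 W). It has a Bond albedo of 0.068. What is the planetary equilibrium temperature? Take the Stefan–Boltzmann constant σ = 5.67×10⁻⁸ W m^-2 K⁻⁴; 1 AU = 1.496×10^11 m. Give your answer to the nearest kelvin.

47 K

Orbital distance: d = 14.3 AU = 2.139×10^12 m.
Spreading L over a sphere of radius d: S = 6.63×10^25/(4π·2.14×10^12²) = 1.153 W m^-2.
Absorbed flux (global mean): S(1−α)/4 = 1.153·0.932/4 = 0.2686 W m^-2.
In equilibrium σT⁴ equals this, so T = 46.65 K.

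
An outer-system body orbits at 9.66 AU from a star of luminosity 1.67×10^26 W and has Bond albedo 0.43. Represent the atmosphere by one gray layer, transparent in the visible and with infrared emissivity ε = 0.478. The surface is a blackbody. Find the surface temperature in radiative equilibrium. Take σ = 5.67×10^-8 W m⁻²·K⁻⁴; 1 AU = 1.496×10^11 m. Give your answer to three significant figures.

Orbital distance: d = 9.66 AU = 1.445×10^12 m.
S = L/(4πd²) = 6.363 W m⁻².
The planet radiates to space at T_e = [S(1−α)/(4σ)]^(1/4) = 63.24 K.
For a single slab of emissivity ε, T_s⁴ = 2T_e⁴/(2−ε); thus T_s = 63.24·(1.314)^(1/4) = 67.71 K.

67.7 K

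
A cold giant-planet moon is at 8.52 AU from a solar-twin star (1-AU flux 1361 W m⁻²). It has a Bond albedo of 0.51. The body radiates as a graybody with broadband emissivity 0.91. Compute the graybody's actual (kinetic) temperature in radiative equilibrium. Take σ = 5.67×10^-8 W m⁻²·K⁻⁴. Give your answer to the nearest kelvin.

Flux at the orbit: S = 1361/(8.52)² = 18.75 W m⁻².
Absorbed flux (global mean): S(1−α)/4 = 18.75·0.49/4 = 2.297 W m⁻².
Radiative balance εσT⁴ = 2.297 gives T = [2.297/(0.91·σ)]^(1/4) = 81.68 K.

82 K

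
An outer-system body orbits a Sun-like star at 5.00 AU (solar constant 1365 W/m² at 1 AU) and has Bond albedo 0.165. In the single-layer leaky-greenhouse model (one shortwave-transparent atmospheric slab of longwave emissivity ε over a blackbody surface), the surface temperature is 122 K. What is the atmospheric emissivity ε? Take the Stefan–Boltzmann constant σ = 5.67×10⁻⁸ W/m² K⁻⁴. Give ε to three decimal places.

0.185

Flux at the orbit: S = 1365/(5.00)² = 54.60 W/m².
Effective temperature: T_e = [S(1−α)/(4σ)]^(1/4) = 119.1 K.
T_s⁴ = T_e⁴·2/(2−ε) → ε = 2 − 2(T_e/T_s)⁴ = 2 − 2·(119.1/122)⁴ = 0.1852.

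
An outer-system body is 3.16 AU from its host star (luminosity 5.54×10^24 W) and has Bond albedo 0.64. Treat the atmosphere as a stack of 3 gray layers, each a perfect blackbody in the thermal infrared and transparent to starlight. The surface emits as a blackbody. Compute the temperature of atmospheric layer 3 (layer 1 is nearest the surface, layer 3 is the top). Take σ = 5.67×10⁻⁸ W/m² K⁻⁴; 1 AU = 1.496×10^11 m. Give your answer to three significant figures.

Orbital distance: d = 3.16 AU = 4.727×10^11 m.
S = L/(4πd²) = 1.973 W/m².
The effective emission temperature is T_e = [S(1−α)/(4σ)]^¼ = 42.07 K.
The net upward flux σT_e⁴ is constant between every pair of levels, so T_k⁴ = (N+1−k)T_e⁴.
With k = 3: T_3 = (3+1−3)^¼·42.07 K = 42.07 K.

42.1 K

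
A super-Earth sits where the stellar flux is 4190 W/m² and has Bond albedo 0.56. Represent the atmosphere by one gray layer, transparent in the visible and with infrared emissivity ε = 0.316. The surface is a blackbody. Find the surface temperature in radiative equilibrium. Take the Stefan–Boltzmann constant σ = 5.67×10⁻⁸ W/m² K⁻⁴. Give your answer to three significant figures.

At the top of the atmosphere, σT_e⁴ = S(1−α)/4 = 460.9 W/m², giving T_e = 300.3 K.
The surface balance (absorbed SW + ε·downward IR = σT_s⁴) with T_a⁴ = T_s⁴/2 reduces to T_s = T_e·[2/(2−ε)]^¼ = 313.5 K.

313 kelvin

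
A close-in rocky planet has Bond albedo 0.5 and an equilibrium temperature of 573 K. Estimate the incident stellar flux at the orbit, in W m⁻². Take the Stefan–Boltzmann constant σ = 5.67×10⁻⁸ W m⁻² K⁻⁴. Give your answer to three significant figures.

Invert the energy balance for S: S = 4σT⁴/(1−α).
The emitted flux is σT⁴ = 6112 W m⁻².
So S = 4×6112/(1−0.5) = 48900 W m⁻².

48900 W m⁻²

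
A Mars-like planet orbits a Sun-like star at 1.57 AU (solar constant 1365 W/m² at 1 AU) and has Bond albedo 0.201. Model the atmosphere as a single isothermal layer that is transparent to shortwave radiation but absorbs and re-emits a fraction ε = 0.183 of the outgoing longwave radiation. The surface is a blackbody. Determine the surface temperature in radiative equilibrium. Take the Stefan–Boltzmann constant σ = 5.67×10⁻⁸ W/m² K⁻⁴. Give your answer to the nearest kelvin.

Irradiance scales as 1/d², so S = 1365 W/m² × (1/1.57)² = 553.8 W/m².
Effective emission temperature (TOA balance): σT_e⁴ = S(1−α)/4 = 110.6 W/m² → T_e = 210.2 K.
The surface balance (absorbed SW + ε·downward IR = σT_s⁴) with T_a⁴ = T_s⁴/2 reduces to T_s = T_e·[2/(2−ε)]^¼ = 215.3 K.

215 kelvin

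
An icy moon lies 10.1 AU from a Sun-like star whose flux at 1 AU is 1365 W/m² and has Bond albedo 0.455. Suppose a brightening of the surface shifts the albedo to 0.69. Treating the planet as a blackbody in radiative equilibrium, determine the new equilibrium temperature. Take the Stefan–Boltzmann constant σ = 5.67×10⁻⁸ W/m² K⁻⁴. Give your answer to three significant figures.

65.4 kelvin

By the inverse-square law, S = 1365/10.1² = 13.38 W/m².
New equilibrium: T₂ = [(1−0.69)·13.38/(4σ)]^(1/4) = 65.40 K.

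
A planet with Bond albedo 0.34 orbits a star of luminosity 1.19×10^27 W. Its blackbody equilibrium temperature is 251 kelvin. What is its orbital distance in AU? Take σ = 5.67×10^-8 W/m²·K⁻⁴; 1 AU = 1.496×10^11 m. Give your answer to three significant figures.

1.76 AU

Energy balance gives S = 4σT⁴/(1−α) = 1364 W/m².
Then d = [L/(4πS)]^(1/2) = 2.635×10^11 m, i.e. 1.761 AU.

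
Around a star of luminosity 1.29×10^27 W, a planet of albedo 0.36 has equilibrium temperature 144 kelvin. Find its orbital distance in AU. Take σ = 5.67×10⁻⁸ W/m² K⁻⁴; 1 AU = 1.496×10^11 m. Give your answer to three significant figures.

Required flux: S = 4σT⁴/(1−α) = 152.4 W/m².
Then d = [L/(4πS)]^(1/2) = 8.208×10^11 m, i.e. 5.487 AU.

5.49 AU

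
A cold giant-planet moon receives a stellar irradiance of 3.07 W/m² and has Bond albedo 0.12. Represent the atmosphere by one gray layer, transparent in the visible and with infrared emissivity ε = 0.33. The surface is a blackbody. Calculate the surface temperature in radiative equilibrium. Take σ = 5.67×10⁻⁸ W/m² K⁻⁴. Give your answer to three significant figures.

The planet radiates to space at T_e = [S(1−α)/(4σ)]^(1/4) = 58.75 K.
Surface balance with a leaky layer gives σT_s⁴ = σT_e⁴·2/(2−ε), so T_s = T_e·[2/(2−0.33)]^(1/4) = 61.46 K.

61.5 kelvin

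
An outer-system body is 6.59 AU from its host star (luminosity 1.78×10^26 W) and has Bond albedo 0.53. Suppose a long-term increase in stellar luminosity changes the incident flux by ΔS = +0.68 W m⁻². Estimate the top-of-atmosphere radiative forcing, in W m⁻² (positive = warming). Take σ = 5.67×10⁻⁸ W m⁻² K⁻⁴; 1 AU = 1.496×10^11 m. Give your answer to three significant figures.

0.0799 W m⁻²

d = 6.59 × 1.496×10^11 m = 9.859×10^11 m.
Spreading L over a sphere of radius d: S = 1.78×10^26/(4π·9.86×10^11²) = 14.57 W m⁻².
TOA radiative forcing: ΔF = (1−α)ΔS/4 = 0.47·(+0.68)/4 = 0.07990 W m⁻².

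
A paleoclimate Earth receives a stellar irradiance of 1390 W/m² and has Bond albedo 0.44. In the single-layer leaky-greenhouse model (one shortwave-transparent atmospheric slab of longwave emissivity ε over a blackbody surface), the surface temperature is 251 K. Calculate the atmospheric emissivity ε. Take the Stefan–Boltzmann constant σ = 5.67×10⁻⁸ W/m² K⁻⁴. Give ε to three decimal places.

Effective temperature: T_e = [S(1−α)/(4σ)]^(1/4) = 242.0 K.
T_s⁴ = T_e⁴·2/(2−ε) → ε = 2 − 2(T_e/T_s)⁴ = 2 − 2·(242.0/251)⁴ = 0.2706.

0.271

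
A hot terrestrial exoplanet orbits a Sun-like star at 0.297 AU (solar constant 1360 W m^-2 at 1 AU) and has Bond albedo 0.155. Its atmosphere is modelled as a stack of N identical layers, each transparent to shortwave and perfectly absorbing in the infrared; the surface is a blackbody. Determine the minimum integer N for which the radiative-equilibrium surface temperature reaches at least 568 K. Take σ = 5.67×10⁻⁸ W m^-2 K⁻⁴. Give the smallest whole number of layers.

Flux at the orbit: S = 1360/(0.297)² = 15420 W m^-2.
The effective emission temperature is T_e = [S(1−α)/(4σ)]^¼ = 489.6 K.
Since T_s⁴ = (N+1)T_e⁴, we need N ≥ (T_s/T_e)⁴ − 1 = 0.812.
The minimum whole number is N = 1.

1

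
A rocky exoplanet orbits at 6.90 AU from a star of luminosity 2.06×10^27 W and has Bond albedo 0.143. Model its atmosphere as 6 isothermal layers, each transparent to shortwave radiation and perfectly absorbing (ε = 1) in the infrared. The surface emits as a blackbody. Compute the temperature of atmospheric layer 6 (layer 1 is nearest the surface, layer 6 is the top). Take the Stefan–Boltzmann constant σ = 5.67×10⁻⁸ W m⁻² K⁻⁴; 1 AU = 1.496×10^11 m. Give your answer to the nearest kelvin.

d = 6.90 × 1.496×10^11 m = 1.032×10^12 m.
S = L/(4πd²) = 153.8 W m⁻².
Top-of-atmosphere balance: σT_e⁴ = S(1−α)/4 = 32.96 W m⁻² → T_e = 155.3 K.
In the N-layer model, layer k (counted from the surface) has T_k = (N+1−k)^(1/4)·T_e.
T_6 = (1)^(1/4)·155.3 = 155.3 K.

155 K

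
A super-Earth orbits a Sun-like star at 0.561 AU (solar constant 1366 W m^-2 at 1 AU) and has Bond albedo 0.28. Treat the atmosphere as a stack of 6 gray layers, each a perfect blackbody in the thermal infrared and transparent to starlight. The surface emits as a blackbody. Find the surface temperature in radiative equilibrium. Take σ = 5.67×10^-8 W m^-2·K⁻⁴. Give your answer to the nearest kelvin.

557 kelvin

Flux at the orbit: S = 1366/(0.561)² = 4340 W m^-2.
OLR = S(1−α)/4 = 781.3 W m^-2; the top layer radiates at T_e = 342.6 K.
With N = 6 opaque layers, T_s = (N+1)^(1/4)·T_e = 7^(1/4)·342.6 = 557.3 K.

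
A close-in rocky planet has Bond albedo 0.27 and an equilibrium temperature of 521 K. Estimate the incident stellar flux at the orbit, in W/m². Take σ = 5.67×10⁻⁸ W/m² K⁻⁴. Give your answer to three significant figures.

22900 W/m²

From S(1−α)/4 = σT⁴: S = 4σT⁴/(1−α).
σT⁴ = 5.67×10⁻⁸·(521)⁴ = 4178 W/m².
S = 4·4178/0.73 = 22890 W/m².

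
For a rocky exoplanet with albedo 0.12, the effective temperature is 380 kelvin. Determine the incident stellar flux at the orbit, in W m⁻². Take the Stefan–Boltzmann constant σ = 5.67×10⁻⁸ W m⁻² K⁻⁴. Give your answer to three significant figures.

5370 W m⁻²

From S(1−α)/4 = σT⁴: S = 4σT⁴/(1−α).
The emitted flux is σT⁴ = 1182 W m⁻².
So S = 4×1182/(1−0.12) = 5374 W m⁻².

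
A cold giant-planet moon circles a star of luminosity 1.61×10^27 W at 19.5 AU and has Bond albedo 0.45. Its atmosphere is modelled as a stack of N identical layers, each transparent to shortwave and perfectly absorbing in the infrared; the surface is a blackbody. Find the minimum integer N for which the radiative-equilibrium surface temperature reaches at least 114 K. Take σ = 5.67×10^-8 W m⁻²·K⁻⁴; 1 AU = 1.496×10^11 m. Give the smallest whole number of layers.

4

Orbital distance: d = 19.5 AU = 2.917×10^12 m.
Spreading L over a sphere of radius d: S = 1.61×10^27/(4π·2.92×10^12²) = 15.06 W m⁻².
The effective emission temperature is T_e = [S(1−α)/(4σ)]^¼ = 77.73 K.
Since T_s⁴ = (N+1)T_e⁴, we need N ≥ (T_s/T_e)⁴ − 1 = 3.626.
The minimum whole number is N = 4.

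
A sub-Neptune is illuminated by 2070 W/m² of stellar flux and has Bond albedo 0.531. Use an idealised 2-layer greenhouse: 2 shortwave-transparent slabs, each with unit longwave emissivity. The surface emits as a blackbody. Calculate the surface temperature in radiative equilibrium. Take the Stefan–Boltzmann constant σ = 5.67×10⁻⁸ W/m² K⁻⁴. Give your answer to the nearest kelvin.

337 kelvin

The effective emission temperature is T_e = [S(1−α)/(4σ)]^¼ = 255.8 K.
With N = 2 opaque layers, T_s = (N+1)^(1/4)·T_e = 3^(1/4)·255.8 = 336.6 K.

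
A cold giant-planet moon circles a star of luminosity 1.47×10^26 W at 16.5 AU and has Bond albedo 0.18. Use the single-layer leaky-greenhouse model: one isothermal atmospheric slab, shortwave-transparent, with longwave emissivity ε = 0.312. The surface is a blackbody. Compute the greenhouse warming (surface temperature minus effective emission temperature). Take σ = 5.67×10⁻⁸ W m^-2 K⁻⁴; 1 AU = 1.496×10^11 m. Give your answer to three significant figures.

2.22 K

d = 16.5 × 1.496×10^11 m = 2.468×10^12 m.
Spreading L over a sphere of radius d: S = 1.47×10^26/(4π·2.47×10^12²) = 1.920 W m^-2.
Effective emission temperature (TOA balance): σT_e⁴ = S(1−α)/4 = 0.3936 W m^-2 → T_e = 51.33 K.
For a single slab of emissivity ε, T_s⁴ = 2T_e⁴/(2−ε); thus T_s = 51.33·(1.185)^(1/4) = 53.55 K.
T_s − T_e = 53.55 − 51.33 = 2.223 K.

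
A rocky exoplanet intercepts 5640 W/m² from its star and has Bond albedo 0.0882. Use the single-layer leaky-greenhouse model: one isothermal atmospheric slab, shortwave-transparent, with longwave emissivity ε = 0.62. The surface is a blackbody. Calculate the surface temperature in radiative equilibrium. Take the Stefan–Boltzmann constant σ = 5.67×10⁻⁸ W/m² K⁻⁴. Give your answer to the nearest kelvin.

426 K

Effective emission temperature (TOA balance): σT_e⁴ = S(1−α)/4 = 1286 W/m² → T_e = 388.0 K.
For a single slab of emissivity ε, T_s⁴ = 2T_e⁴/(2−ε); thus T_s = 388.0·(1.449)^(1/4) = 425.8 K.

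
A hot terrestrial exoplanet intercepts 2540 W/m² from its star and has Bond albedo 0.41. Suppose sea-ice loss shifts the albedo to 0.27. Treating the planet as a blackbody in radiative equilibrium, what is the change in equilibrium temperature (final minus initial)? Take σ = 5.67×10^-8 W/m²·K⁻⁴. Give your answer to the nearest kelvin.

16 kelvin

Initial: T₁ = [S(1−0.41)/(4σ)]^(1/4) = 285.1 K.
After:  T₂ = [2540·0.73/(4σ)]^(1/4) = 300.7 K.
ΔT = T₂ − T₁ = 15.59 K.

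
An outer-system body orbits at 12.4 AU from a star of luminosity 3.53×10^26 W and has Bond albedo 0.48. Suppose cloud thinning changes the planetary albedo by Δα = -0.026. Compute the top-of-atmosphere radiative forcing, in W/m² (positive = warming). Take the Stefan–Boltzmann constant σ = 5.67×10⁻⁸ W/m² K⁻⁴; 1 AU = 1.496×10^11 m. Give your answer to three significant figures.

0.0531 W/m²

d = 12.4 × 1.496×10^11 m = 1.855×10^12 m.
Spreading L over a sphere of radius d: S = 3.53×10^26/(4π·1.86×10^12²) = 8.163 W/m².
The change in absorbed flux is Δ[S(1−α)/4] = −SΔα/4 = 0.05306 W/m².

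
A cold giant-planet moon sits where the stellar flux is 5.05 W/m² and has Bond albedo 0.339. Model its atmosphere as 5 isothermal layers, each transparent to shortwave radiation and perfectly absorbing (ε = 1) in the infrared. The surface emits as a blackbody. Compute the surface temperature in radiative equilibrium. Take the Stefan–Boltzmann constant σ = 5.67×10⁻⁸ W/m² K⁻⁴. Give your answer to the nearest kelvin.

97 K

OLR = S(1−α)/4 = 0.8345 W/m²; the top layer radiates at T_e = 61.94 K.
For an N-layer opaque stack, T_s⁴ = (N+1)T_e⁴, hence T_s = (6)^(1/4)×61.94 K = 96.94 K.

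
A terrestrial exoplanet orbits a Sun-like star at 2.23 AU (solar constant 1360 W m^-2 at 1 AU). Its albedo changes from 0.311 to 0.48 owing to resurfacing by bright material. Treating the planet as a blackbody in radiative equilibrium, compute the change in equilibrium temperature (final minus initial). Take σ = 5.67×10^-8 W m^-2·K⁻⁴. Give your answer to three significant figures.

-11.5 kelvin

Irradiance scales as 1/d², so S = 1360 W m^-2 × (1/2.23)² = 273.5 W m^-2.
With α = 0.311, T₁ = 169.8 K.
After:  T₂ = [273.5·0.52/(4σ)]^(1/4) = 158.2 K.
Change: 158.2 − 169.8 = -11.53 K.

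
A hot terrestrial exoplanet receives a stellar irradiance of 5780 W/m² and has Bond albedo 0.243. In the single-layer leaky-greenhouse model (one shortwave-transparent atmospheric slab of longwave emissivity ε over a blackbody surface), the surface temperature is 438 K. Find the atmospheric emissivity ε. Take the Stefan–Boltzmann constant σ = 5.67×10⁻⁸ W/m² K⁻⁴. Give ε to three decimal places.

Effective temperature: T_e = [S(1−α)/(4σ)]^(1/4) = 372.7 K.
T_s⁴ = T_e⁴·2/(2−ε) → ε = 2 − 2(T_e/T_s)⁴ = 2 − 2·(372.7/438)⁴ = 0.9516.

0.952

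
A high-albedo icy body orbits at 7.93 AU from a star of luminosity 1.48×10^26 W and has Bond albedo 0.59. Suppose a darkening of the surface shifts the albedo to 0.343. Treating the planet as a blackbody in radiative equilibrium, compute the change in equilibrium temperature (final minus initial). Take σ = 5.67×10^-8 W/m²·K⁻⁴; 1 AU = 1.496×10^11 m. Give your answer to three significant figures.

7.80 kelvin

d = 7.93 × 1.496×10^11 m = 1.186×10^12 m.
Flux at the orbit: S = L/(4πd²) = 1.48×10^26/(4π·(1.19×10^12)²) = 8.368 W/m².
With α = 0.59, T₁ = 62.37 K.
With α = 0.343, T₂ = 70.17 K.
Change: 70.17 − 62.37 = 7.803 K.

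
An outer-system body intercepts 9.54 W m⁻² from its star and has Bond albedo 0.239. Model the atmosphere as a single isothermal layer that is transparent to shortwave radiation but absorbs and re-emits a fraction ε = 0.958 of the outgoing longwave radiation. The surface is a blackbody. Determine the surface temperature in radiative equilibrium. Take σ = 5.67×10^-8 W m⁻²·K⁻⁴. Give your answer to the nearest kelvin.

89 K

Effective emission temperature (TOA balance): σT_e⁴ = S(1−α)/4 = 1.815 W m⁻² → T_e = 75.22 K.
Surface balance with a leaky layer gives σT_s⁴ = σT_e⁴·2/(2−ε), so T_s = T_e·[2/(2−0.958)]^(1/4) = 88.53 K.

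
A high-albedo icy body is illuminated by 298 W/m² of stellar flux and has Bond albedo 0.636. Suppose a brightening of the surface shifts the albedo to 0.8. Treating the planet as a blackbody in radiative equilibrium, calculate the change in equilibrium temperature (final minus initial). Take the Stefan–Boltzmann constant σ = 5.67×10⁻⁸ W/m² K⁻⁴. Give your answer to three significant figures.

With α = 0.636, T₁ = 147.9 K.
Final:   T₂ = [S(1−0.8)/(4σ)]^(1/4) = 127.3 K.
ΔT = T₂ − T₁ = -20.56 K.

-20.6 kelvin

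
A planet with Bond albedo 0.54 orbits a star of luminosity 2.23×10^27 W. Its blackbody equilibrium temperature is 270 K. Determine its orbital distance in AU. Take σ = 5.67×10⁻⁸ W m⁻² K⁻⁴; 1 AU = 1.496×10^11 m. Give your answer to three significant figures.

Required flux: S = 4σT⁴/(1−α) = 2620 W m⁻².
Then d = [L/(4πS)]^(1/2) = 2.602×10^11 m, i.e. 1.740 AU.

1.74 AU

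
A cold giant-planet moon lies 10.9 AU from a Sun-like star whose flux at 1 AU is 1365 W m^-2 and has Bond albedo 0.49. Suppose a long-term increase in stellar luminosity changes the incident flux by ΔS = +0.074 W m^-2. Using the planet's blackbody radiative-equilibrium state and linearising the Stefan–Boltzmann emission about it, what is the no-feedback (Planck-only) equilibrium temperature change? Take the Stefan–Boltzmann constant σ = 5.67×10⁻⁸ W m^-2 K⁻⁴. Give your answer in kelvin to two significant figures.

By the inverse-square law, S = 1365/10.9² = 11.49 W m^-2.
Reference equilibrium: T_e = [S(1−α)/(4σ)]^(1/4) = 71.29 K.
TOA radiative forcing: ΔF = (1−α)ΔS/4 = 0.51·(+0.074)/4 = 0.009435 W m^-2.
Planck response: λ_P = 4σT_e³ = 4·5.67×10⁻⁸·(71.29)³ = 0.08219 W m^-2/K.
ΔT₀ = ΔF/λ_P = 0.009435/0.08219 = 0.115 K.

0.11 K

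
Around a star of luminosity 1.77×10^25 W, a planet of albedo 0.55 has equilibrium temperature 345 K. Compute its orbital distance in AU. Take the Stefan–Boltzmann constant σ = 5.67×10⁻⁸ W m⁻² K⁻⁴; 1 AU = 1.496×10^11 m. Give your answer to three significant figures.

Energy balance gives S = 4σT⁴/(1−α) = 7140 W m⁻².
Then d = [L/(4πS)]^(1/2) = 1.405×10^10 m, i.e. 0.09389 AU.

0.0939 AU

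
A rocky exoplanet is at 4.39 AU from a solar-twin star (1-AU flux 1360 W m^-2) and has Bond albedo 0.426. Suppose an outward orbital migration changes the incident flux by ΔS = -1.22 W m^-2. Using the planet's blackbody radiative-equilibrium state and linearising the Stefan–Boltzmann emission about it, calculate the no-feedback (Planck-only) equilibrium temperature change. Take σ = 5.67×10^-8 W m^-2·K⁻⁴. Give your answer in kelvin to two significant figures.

-0.50 K

Flux at the orbit: S = 1360/(4.39)² = 70.57 W m^-2.
Unperturbed T_e = [70.57·(1−0.426)/(4σ)]^¼ = 115.6 K.
TOA radiative forcing: ΔF = (1−α)ΔS/4 = 0.574·(-1.22)/4 = -0.1751 W m^-2.
Planck response: λ_P = 4σT_e³ = 4·5.67×10⁻⁸·(115.6)³ = 0.3504 W m^-2/K.
Hence the no-feedback warming is ΔF/(4σT_e³) = -0.500 K.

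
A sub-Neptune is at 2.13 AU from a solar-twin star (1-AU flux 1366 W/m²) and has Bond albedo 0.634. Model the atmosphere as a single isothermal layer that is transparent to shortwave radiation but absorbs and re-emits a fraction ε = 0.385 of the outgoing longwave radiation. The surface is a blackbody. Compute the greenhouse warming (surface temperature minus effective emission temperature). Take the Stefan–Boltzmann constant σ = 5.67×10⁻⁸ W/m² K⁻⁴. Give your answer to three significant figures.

8.15 K

By the inverse-square law, S = 1366/2.13² = 301.1 W/m².
Effective emission temperature (TOA balance): σT_e⁴ = S(1−α)/4 = 27.55 W/m² → T_e = 148.5 K.
Surface balance with a leaky layer gives σT_s⁴ = σT_e⁴·2/(2−ε), so T_s = T_e·[2/(2−0.385)]^(1/4) = 156.6 K.
Greenhouse warming: T_s − T_e = 8.152 K.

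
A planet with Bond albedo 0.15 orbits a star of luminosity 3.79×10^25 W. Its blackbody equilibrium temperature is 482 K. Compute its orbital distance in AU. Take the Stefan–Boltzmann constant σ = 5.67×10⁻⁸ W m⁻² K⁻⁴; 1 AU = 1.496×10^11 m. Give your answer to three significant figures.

0.0967 AU

Energy balance gives S = 4σT⁴/(1−α) = 14400 W m⁻².
S = L/(4πd²) → d = √(L/4πS) = √(3.79×10^25/(4π·14400)) = 1.447×10^10 m = 0.09673 AU.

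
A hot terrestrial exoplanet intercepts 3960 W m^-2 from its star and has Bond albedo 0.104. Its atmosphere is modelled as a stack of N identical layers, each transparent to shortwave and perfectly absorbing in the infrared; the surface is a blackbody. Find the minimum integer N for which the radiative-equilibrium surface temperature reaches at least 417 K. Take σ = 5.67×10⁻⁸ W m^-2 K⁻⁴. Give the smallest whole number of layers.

1

Top-of-atmosphere balance: σT_e⁴ = S(1−α)/4 = 887.0 W m^-2 → T_e = 353.7 K.
T_s = (N+1)^(1/4)·T_e ≥ 417 K requires N+1 ≥ (T_s/T_e)⁴ = (417/353.7)⁴ = 1.933.
The minimum whole number is N = 1.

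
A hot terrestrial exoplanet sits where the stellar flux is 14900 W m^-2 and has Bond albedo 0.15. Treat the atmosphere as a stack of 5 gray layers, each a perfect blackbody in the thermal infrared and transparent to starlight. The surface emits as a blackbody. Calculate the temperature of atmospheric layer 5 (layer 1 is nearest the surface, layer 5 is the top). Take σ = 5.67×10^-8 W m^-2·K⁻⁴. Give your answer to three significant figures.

486 K

OLR = S(1−α)/4 = 3166 W m^-2; the top layer radiates at T_e = 486.1 K.
Each opaque layer satisfies 2T_j⁴ = T_{j−1}⁴ + T_{j+1}⁴, giving T_k⁴ = (N+1−k)T_e⁴.
With k = 5: T_5 = (5+1−5)^¼·486.1 K = 486.1 K.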